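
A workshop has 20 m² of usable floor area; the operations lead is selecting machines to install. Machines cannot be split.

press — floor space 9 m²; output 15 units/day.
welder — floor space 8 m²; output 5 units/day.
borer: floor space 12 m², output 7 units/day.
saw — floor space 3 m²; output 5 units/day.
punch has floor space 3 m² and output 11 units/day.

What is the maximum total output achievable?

31

Treat it as a binary knapsack problem.
Allowing fractional choices, the relaxed optimum would be about 34.1, but machines are indivisible.
press + welder + punch: floor space 9 + 8 + 3 = 20 ≤ 20, output 15 + 5 + 11 = 31.
press + saw + punch: floor space 9 + 3 + 3 = 15 ≤ 20, output 15 + 5 + 11 = 31.
The maximum output is 31; one optimal choice is press, saw, and punch.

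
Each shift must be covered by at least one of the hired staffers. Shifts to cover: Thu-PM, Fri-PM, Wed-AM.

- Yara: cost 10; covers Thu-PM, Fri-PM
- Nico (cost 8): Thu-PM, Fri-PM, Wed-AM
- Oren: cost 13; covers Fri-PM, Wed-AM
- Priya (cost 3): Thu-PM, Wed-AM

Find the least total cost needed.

8

The greedy cost-per-new-shift heuristic would pick Priya and Nico for 11, but a cheaper cover exists.
Nico alone covers Thu-PM, Fri-PM, Wed-AM — every shift.
Total cost: 8.
No cover costs less than 8.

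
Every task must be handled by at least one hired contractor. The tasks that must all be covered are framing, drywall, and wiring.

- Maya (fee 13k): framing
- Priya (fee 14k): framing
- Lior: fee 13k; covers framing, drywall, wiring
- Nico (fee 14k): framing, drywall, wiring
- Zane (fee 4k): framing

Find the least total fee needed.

This is an integer covering problem.
The greedy cost-per-new-task heuristic would pick Zane and Lior for 17, but a cheaper cover exists.
Lior alone covers framing, drywall, wiring — every task.
Total fee: 13.
No cover costs less than 13.

13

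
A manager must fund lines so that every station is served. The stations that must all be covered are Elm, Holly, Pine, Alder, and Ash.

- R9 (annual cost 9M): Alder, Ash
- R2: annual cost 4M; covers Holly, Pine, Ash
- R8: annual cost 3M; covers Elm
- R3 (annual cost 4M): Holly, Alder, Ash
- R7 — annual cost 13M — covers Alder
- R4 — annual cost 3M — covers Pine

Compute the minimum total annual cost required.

The greedy cost-per-new-station heuristic would pick R2, R8, and R3 for 11, but a cheaper cover exists.
Choose R8, R3, and R4: together they cover Elm, Holly, Pine, Alder, Ash — every station.
Total annual cost: 3 + 4 + 3 = 10.
No cover costs less than 10.

10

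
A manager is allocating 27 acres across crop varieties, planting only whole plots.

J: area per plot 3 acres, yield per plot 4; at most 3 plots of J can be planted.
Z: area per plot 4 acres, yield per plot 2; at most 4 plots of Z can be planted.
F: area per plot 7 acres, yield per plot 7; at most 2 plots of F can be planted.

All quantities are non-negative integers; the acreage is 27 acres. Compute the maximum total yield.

28

3×J, 1×Z, and 2×F: area 27 ≤ 27, yield 3·4 + 1·2 + 2·7 = 28.
3×J and 2×F: area 23 ≤ 27, yield 3·4 + 2·7 = 26.
Best is 28.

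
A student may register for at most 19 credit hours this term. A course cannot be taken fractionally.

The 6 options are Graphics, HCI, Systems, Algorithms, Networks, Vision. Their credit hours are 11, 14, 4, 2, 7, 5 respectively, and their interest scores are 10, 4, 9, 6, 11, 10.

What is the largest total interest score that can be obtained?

36

Systems + Networks + Vision: credit hours 4 + 7 + 5 = 16 ≤ 19, interest score 9 + 11 + 10 = 30.
Systems + Algorithms + Networks + Vision: credit hours 4 + 2 + 7 + 5 = 18 ≤ 19, interest score 9 + 6 + 11 + 10 = 36.
Algorithms + Networks + Vision: credit hours 2 + 7 + 5 = 14 ≤ 19, interest score 6 + 11 + 10 = 27.
Best is Systems, Algorithms, Networks, and Vision with total interest score 36.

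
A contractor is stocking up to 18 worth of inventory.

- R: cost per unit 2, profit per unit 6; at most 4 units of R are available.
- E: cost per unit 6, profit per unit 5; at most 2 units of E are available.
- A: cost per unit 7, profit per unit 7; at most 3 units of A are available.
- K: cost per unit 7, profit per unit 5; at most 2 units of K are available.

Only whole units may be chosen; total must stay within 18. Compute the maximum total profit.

31

Take 4×R and 1×A: cost 15 ≤ 18, profit 4·6 + 1·7 = 31.
R has the best ratio (6/2) and is taken to its limit of 4; remaining capacity is filled optimally with the others.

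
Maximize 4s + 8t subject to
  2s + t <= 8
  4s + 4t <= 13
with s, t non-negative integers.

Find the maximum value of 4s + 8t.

(s,t)=(0,3): 2·0+1·3=3≤8, 4·0+4·3=12≤13, objective 24.
(s,t)=(1,2): 2·1+1·2=4≤8, 4·1+4·2=12≤13, objective 20.
(s,t)=(0,2): 2·0+1·2=2≤8, 4·0+4·2=8≤13, objective 16.
No feasible integer point exceeds 24.

24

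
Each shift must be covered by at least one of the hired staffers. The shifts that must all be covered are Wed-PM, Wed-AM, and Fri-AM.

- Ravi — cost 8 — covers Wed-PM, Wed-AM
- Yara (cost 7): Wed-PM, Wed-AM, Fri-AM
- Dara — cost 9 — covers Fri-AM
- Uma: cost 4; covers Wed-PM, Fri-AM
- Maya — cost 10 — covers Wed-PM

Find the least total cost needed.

The greedy cost-per-new-shift heuristic would pick Uma and Yara for 11, but a cheaper cover exists.
Yara alone covers Wed-PM, Wed-AM, Fri-AM — every shift.
Total cost: 7.
No cover costs less than 7.

7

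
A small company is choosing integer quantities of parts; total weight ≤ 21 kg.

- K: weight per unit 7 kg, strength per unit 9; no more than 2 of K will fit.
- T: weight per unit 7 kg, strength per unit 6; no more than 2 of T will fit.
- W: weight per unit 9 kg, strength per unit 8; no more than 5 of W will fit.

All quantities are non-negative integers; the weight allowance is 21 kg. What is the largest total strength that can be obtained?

24

Take 2×K and 1×T: weight 21 ≤ 21, strength 2·9 + 1·6 = 24.
K has the best ratio (9/7) and is taken to its limit of 2; remaining capacity is filled optimally with the others.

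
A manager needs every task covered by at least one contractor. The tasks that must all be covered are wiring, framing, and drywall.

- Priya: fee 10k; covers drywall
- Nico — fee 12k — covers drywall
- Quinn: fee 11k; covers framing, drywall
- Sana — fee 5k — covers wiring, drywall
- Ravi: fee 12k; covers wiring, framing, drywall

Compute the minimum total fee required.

This is an integer covering problem.
The greedy cost-per-new-task heuristic would pick Sana and Quinn for 16, but a cheaper cover exists.
Ravi alone covers wiring, framing, drywall — every task.
Total fee: 12.
No cover costs less than 12.

12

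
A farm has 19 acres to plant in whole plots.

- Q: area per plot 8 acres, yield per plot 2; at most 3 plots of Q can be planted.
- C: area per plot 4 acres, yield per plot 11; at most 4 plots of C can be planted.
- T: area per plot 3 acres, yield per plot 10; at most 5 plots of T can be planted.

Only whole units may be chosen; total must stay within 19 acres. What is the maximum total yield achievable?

61

T has the best ratio (10/3); taking only T gives at most 5×10 = 50 (stopped by the supply cap of 5).
Mixing does better — 1×C and 5×T: area 19 ≤ 19, yield 1·11 + 5·10 = 61.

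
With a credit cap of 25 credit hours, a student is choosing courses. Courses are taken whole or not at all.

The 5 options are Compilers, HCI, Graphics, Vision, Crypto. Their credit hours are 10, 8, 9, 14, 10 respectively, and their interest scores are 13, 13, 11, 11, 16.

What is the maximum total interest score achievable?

Allowing fractional choices, the relaxed optimum would be about 38.1, but courses are indivisible.
Compilers + Crypto: credit hours 10 + 10 = 20 ≤ 25, interest score 13 + 16 = 29.
HCI + Crypto: credit hours 8 + 10 = 18 ≤ 25, interest score 13 + 16 = 29.
Graphics + Crypto: credit hours 9 + 10 = 19 ≤ 25, interest score 11 + 16 = 27.
The maximum interest score is 29; one optimal choice is HCI and Crypto.

29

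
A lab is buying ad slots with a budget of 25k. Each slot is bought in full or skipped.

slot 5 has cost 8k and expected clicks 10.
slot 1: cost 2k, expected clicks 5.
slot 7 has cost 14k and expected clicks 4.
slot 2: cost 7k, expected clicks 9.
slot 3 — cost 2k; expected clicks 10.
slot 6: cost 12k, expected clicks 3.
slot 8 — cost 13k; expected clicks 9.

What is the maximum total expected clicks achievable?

This is a 0-1 knapsack instance.
slot 1 + slot 2 + slot 3 + slot 8: cost 2 + 7 + 2 + 13 = 24 ≤ 25, expected clicks 5 + 9 + 10 + 9 = 33.
slot 5 + slot 1 + slot 3 + slot 8: cost 8 + 2 + 2 + 13 = 25 ≤ 25, expected clicks 10 + 5 + 10 + 9 = 34.
slot 5 + slot 1 + slot 2 + slot 3: cost 8 + 2 + 7 + 2 = 19 ≤ 25, expected clicks 10 + 5 + 9 + 10 = 34.
The maximum expected clicks is 34; one optimal choice is slot 5, slot 1, slot 2, and slot 3.

34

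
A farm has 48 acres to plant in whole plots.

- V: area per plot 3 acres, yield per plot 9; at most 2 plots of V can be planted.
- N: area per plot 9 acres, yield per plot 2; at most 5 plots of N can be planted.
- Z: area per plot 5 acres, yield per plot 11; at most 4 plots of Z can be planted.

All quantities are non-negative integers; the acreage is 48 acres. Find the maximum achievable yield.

66

2×V, 1×N, and 4×Z: area 35 ≤ 48, yield 2·9 + 1·2 + 4·11 = 64.
2×V, 2×N, and 4×Z: area 44 ≤ 48, yield 2·9 + 2·2 + 4·11 = 66.
Best is 66.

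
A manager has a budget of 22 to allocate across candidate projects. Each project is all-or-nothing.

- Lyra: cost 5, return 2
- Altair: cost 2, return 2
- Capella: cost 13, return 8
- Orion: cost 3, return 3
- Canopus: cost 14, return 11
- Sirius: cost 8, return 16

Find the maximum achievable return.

Allowing fractional choices, the relaxed optimum would be about 28.1, but projects are indivisible.
Lyra + Altair + Orion + Sirius: cost 5 + 2 + 3 + 8 = 18 ≤ 22, return 2 + 2 + 3 + 16 = 23.
Capella + Sirius: cost 13 + 8 = 21 ≤ 22, return 8 + 16 = 24.
Canopus + Sirius: cost 14 + 8 = 22 ≤ 22, return 11 + 16 = 27.
Best is Canopus and Sirius with total return 27.

27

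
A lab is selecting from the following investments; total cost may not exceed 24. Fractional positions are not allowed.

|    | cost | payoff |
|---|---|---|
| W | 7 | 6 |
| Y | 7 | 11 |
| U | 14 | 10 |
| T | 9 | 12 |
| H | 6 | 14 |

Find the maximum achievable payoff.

Y + T + H: cost 7 + 9 + 6 = 22 ≤ 24, payoff 11 + 12 + 14 = 37.
W + T + H: cost 7 + 9 + 6 = 22 ≤ 24, payoff 6 + 12 + 14 = 32.
Best is Y, T, and H with total payoff 37.

37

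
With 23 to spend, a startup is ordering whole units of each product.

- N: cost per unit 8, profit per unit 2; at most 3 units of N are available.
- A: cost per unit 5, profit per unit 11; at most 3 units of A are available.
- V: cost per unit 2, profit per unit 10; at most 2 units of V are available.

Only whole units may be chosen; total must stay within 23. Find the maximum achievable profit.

This is a bounded integer knapsack.
Take 3×A and 2×V: cost 19 ≤ 23, profit 3·11 + 2·10 = 53.
V has the best ratio (10/2) and is taken to its limit of 2; remaining capacity is filled optimally with the others.

53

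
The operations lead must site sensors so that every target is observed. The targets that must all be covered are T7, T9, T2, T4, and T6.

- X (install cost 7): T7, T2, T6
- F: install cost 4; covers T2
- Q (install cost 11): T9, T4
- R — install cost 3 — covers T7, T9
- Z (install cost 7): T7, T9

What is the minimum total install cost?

This is an integer covering problem.
The greedy cost-per-new-target heuristic would pick R, X, and Q for 21, but a cheaper cover exists.
Choose X and Q: together they cover T7, T9, T2, T4, T6 — every target.
Total install cost: 7 + 11 = 18.
No cover costs less than 18.

18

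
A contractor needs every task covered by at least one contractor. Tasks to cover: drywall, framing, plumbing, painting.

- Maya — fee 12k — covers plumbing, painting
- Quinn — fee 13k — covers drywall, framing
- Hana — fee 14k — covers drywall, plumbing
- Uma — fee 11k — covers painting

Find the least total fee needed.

25

This is a weighted set-cover instance.
Choose Maya and Quinn: together they cover drywall, framing, plumbing, painting — every task.
Total fee: 12 + 13 = 25.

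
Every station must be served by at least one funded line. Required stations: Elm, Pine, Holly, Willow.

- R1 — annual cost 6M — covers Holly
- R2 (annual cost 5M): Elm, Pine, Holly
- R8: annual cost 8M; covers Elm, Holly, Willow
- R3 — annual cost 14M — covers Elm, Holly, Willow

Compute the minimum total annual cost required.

This is an integer covering problem.
Choose R2 and R8: together they cover Elm, Pine, Holly, Willow — every station.
Total annual cost: 5 + 8 = 13.
No cover costs less than 13.

13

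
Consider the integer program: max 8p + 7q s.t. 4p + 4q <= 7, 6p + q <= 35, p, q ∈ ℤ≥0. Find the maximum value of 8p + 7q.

(p,q)=(1,0) is feasible, giving 8.
(p,q)=(0,1) is feasible, giving 7.
(p,q)=(0,0) is feasible, giving 0.
No feasible integer point exceeds 8.

8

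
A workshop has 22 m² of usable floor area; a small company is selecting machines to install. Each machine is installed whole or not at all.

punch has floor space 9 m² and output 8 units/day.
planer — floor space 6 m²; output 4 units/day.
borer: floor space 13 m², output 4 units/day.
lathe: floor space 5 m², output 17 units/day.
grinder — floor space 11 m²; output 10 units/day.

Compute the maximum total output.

31

Allowing fractional choices, the relaxed optimum would be about 32.3, but machines are indivisible.
planer + lathe + grinder: floor space 6 + 5 + 11 = 22 ≤ 22, output 4 + 17 + 10 = 31.
punch + planer + lathe: floor space 9 + 6 + 5 = 20 ≤ 22, output 8 + 4 + 17 = 29.
Best is planer, lathe, and grinder with total output 31.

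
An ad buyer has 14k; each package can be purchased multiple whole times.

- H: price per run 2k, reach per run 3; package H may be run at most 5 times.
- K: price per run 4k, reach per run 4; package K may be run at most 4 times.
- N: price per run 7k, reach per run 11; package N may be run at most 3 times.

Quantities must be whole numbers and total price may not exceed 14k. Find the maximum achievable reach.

22

This is a bounded integer knapsack.
Take 2×N: price 14 ≤ 14, reach 2·11 = 22.
No other integer combination yields more.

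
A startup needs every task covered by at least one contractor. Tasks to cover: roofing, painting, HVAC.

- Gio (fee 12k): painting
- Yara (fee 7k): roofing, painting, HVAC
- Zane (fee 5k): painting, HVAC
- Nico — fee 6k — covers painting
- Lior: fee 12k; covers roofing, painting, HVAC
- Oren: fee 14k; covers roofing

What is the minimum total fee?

This is a weighted set-cover instance.
Yara alone covers roofing, painting, HVAC — every task.
Total fee: 7.
No cover costs less than 7.

7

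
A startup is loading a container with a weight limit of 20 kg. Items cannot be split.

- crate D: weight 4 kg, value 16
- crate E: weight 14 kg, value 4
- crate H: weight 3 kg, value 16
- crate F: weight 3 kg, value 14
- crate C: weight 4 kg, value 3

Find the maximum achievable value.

crate D + crate H + crate F: weight 4 + 3 + 3 = 10 ≤ 20, value 16 + 16 + 14 = 46.
crate D + crate H + crate F + crate C: weight 4 + 3 + 3 + 4 = 14 ≤ 20, value 16 + 16 + 14 + 3 = 49.
crate D + crate H + crate C: weight 4 + 3 + 4 = 11 ≤ 20, value 16 + 16 + 3 = 35.
Best is crate D, crate H, crate F, and crate C with total value 49.

49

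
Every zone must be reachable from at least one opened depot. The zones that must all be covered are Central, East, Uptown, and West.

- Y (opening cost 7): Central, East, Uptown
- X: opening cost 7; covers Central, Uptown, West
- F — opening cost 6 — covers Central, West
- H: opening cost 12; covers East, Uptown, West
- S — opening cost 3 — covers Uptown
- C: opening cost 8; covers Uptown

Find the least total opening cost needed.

This is an integer covering problem.
Choose Y and F: together they cover Central, East, Uptown, West — every zone.
Total opening cost: 7 + 6 = 13.
No cover costs less than 13.

13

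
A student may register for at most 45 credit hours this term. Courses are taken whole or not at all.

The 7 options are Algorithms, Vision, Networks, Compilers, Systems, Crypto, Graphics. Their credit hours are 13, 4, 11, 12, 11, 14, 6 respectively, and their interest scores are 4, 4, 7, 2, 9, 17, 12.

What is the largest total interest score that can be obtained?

45

Treat it as a binary knapsack problem.
Vision + Systems + Crypto + Graphics: credit hours 4 + 11 + 14 + 6 = 35 ≤ 45, interest score 4 + 9 + 17 + 12 = 42.
Networks + Systems + Crypto + Graphics: credit hours 11 + 11 + 14 + 6 = 42 ≤ 45, interest score 7 + 9 + 17 + 12 = 45.
Best is Networks, Systems, Crypto, and Graphics with total interest score 45.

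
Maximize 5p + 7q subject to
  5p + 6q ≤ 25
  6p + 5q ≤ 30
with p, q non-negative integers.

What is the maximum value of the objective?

The continuous relaxation peaks at (0, 4.17) with value 29.17; rounding to a feasible lattice point costs some objective.
(p,q)=(0,4): 5·0+6·4=24≤25, 6·0+5·4=20≤30, objective 28.
(p,q)=(1,3): 5·1+6·3=23≤25, 6·1+5·3=21≤30, objective 26.
No feasible integer point exceeds 28.

28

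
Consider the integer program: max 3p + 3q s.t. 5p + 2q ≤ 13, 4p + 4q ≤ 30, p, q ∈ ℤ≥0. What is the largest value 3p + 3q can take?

The continuous relaxation peaks at (0, 6.5) with value 19.50; rounding to a feasible lattice point costs some objective.
(p,q)=(0,6): 5·0+2·6=12≤13, 4·0+4·6=24≤30, objective 18.
(p,q)=(0,5): 5·0+2·5=10≤13, 4·0+4·5=20≤30, objective 15.
The best lattice point is (0,6), giving 18.

18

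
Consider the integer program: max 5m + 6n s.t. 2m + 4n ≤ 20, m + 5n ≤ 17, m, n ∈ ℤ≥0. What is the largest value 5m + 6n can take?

(m,n)=(10,0): 2·10+4·0=20≤20, 1·10+5·0=10≤17, objective 50.
(m,n)=(9,0): 2·9+4·0=18≤20, 1·9+5·0=9≤17, objective 45.
The best lattice point is (10,0), giving 50.

50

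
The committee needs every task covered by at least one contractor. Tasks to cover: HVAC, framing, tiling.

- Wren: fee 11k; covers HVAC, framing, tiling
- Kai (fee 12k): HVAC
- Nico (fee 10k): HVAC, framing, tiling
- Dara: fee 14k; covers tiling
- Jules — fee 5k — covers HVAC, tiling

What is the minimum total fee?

10

This is a weighted set-cover instance.
Nico alone covers HVAC, framing, tiling — every task.
Total fee: 10.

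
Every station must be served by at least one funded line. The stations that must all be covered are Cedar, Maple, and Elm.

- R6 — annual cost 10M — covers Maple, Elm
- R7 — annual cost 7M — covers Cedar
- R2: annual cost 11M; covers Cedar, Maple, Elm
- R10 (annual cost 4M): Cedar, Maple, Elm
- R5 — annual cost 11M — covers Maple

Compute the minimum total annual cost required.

4

This is a weighted set-cover instance.
R10 alone covers Cedar, Maple, Elm — every station.
Total annual cost: 4.
No cover costs less than 4.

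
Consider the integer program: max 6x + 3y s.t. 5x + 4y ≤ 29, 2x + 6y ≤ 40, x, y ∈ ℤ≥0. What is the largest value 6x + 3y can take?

(x,y)=(5,1): 5·5+4·1=29≤29, 2·5+6·1=16≤40, objective 33.
(x,y)=(4,2): 5·4+4·2=28≤29, 2·4+6·2=20≤40, objective 30.
(x,y)=(5,0): 5·5+4·0=25≤29, 2·5+6·0=10≤40, objective 30.
(x,y)=(4,1): 5·4+4·1=24≤29, 2·4+6·1=14≤40, objective 27.
No feasible integer point exceeds 33.

33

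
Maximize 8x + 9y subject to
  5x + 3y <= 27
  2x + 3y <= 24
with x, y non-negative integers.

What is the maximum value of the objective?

(x,y)=(0,8): 5·0+3·8=24≤27, 2·0+3·8=24≤24, objective 72.
(x,y)=(1,7): 5·1+3·7=26≤27, 2·1+3·7=23≤24, objective 71.
No feasible integer point exceeds 72.

72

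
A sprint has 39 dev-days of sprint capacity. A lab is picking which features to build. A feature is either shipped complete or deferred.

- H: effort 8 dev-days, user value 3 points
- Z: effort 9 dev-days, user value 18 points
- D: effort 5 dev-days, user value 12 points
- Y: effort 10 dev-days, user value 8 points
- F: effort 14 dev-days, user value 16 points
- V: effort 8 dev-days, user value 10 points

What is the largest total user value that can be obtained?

Z + D + F + V: effort 9 + 5 + 14 + 8 = 36 ≤ 39, user value 18 + 12 + 16 + 10 = 56.
Z + D + Y + F: effort 9 + 5 + 10 + 14 = 38 ≤ 39, user value 18 + 12 + 8 + 16 = 54.
Best is Z, D, F, and V with total user value 56.

56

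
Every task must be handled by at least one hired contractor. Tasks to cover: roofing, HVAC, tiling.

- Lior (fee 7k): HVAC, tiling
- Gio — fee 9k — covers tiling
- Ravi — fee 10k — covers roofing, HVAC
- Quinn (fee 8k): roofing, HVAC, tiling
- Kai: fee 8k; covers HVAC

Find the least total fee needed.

8

This is a weighted set-cover instance.
Quinn alone covers roofing, HVAC, tiling — every task.
Total fee: 8.
No cover costs less than 8.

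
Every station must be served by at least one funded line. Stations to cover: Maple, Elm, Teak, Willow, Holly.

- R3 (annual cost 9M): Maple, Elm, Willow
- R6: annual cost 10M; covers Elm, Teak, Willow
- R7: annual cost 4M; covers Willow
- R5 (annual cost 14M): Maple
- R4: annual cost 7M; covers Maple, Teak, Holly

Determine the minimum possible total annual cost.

Choose R3 and R4: together they cover Maple, Elm, Teak, Willow, Holly — every station.
Total annual cost: 9 + 7 = 16.

16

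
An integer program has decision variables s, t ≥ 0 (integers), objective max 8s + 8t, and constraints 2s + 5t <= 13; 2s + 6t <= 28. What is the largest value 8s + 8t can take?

48

Relaxing integrality, the LP optimum is 52.00 at (s,t) = (6.5, 0), which is not an integer point.
(s,t)=(6,0) is feasible, giving 48.
(s,t)=(5,0) is feasible, giving 40.
The best lattice point is (6,0), giving 48.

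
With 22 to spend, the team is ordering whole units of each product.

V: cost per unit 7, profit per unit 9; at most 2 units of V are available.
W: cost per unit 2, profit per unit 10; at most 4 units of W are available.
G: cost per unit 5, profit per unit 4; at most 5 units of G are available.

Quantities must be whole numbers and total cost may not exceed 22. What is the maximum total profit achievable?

58

1×V, 4×W, and 1×G: cost 20 ≤ 22, profit 1·9 + 4·10 + 1·4 = 53.
2×V and 4×W: cost 22 ≤ 22, profit 2·9 + 4·10 = 58.
Best is 58.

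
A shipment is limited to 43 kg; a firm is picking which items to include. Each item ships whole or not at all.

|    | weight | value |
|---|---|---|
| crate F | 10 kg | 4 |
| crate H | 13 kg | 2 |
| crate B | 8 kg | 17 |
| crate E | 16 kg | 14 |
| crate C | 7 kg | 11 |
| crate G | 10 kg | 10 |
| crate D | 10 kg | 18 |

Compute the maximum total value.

60

crate B + crate E + crate C + crate D: weight 8 + 16 + 7 + 10 = 41 ≤ 43, value 17 + 14 + 11 + 18 = 60.
crate B + crate C + crate G + crate D: weight 8 + 7 + 10 + 10 = 35 ≤ 43, value 17 + 11 + 10 + 18 = 56.
crate E + crate C + crate G + crate D: weight 16 + 7 + 10 + 10 = 43 ≤ 43, value 14 + 11 + 10 + 18 = 53.
Best is crate B, crate E, crate C, and crate D with total value 60.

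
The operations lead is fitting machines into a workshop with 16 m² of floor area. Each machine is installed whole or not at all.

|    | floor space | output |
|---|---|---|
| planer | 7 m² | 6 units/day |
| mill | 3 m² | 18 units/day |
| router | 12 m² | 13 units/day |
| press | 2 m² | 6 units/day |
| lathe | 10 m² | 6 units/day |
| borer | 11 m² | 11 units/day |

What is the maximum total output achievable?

35

planer + mill + press: floor space 7 + 3 + 2 = 12 ≤ 16, output 6 + 18 + 6 = 30.
mill + press + borer: floor space 3 + 2 + 11 = 16 ≤ 16, output 18 + 6 + 11 = 35.
mill + router: floor space 3 + 12 = 15 ≤ 16, output 18 + 13 = 31.
Best is mill, press, and borer with total output 35.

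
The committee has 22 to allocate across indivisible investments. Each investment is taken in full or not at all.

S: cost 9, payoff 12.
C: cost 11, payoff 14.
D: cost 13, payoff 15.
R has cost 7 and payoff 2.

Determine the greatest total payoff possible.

S + D: cost 9 + 13 = 22 ≤ 22, payoff 12 + 15 = 27.
D + R: cost 13 + 7 = 20 ≤ 22, payoff 15 + 2 = 17.
S + C: cost 9 + 11 = 20 ≤ 22, payoff 12 + 14 = 26.
Best is S and D with total payoff 27.

27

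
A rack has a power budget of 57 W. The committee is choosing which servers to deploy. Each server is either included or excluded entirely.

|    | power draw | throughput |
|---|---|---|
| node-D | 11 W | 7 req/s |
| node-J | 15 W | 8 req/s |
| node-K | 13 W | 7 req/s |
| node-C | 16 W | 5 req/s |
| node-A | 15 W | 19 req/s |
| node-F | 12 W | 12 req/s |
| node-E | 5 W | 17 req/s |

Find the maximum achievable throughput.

62

Take node-D, node-K, node-A, node-F, and node-E: power draw 11 + 13 + 15 + 12 + 5 = 56 ≤ 57, throughput 7 + 7 + 19 + 12 + 17 = 62.
No other feasible combination does better.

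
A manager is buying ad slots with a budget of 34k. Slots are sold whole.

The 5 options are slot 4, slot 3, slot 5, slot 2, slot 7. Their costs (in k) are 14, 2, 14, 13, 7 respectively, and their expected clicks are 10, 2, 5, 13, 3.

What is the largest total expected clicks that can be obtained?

Allowing fractional choices, the relaxed optimum would be about 27.1, but ad slots are indivisible.
slot 4 + slot 3 + slot 2: cost 14 + 2 + 13 = 29 ≤ 34, expected clicks 10 + 2 + 13 = 25.
slot 4 + slot 2: cost 14 + 13 = 27 ≤ 34, expected clicks 10 + 13 = 23.
slot 4 + slot 2 + slot 7: cost 14 + 13 + 7 = 34 ≤ 34, expected clicks 10 + 13 + 3 = 26.
Best is slot 4, slot 2, and slot 7 with total expected clicks 26.

26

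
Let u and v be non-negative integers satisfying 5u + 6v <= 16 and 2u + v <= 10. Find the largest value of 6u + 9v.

21

Relaxing integrality, the LP optimum is 24.00 at (u,v) = (0, 2.67), which is not an integer point.
(u,v)=(2,1): 5·2+6·1=16≤16, 2·2+1·1=5≤10, objective 21.
(u,v)=(3,0): 5·3+6·0=15≤16, 2·3+1·0=6≤10, objective 18.
(u,v)=(0,2): 5·0+6·2=12≤16, 2·0+1·2=2≤10, objective 18.
The best lattice point is (2,1), giving 21.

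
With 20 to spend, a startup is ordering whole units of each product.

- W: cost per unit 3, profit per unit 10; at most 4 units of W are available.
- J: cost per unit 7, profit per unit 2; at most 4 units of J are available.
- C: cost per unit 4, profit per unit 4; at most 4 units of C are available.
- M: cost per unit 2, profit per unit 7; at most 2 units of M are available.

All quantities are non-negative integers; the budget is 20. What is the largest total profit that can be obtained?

58

Take 4×W, 1×C, and 2×M: cost 20 ≤ 20, profit 4·10 + 1·4 + 2·7 = 58.
M has the best ratio (7/2) and is taken to its limit of 2; remaining capacity is filled optimally with the others.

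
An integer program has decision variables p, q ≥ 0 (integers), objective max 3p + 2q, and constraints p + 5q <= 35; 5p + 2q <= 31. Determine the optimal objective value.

22

The continuous relaxation peaks at (3.7, 6.26) with value 23.61; rounding to a feasible lattice point costs some objective.
(p,q)=(4,5): 1·4+5·5=29≤35, 5·4+2·5=30≤31, objective 22.
(p,q)=(3,6): 1·3+5·6=33≤35, 5·3+2·6=27≤31, objective 21.
(p,q)=(4,4): 1·4+5·4=24≤35, 5·4+2·4=28≤31, objective 20.
(p,q)=(3,5): 1·3+5·5=28≤35, 5·3+2·5=25≤31, objective 19.
Maximum is 22 at (p,q)=(4,5).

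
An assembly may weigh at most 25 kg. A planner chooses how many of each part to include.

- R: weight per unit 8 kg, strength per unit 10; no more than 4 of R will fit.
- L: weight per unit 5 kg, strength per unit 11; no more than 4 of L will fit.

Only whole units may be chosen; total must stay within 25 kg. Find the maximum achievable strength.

44

1×R and 3×L: weight 23 ≤ 25, strength 1·10 + 3·11 = 43.
4×L: weight 20 ≤ 25, strength 4·11 = 44.
Best is 44.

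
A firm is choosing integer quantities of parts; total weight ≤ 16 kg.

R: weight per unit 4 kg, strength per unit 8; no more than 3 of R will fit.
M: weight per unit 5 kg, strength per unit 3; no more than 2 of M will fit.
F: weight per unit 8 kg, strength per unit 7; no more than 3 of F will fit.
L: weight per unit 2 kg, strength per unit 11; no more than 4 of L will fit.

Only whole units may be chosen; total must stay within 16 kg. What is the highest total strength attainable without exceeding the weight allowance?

L has the best ratio (11/2); taking only L gives at most 4×11 = 44 (stopped by the supply cap of 4).
Mixing does better — 2×R and 4×L: weight 16 ≤ 16, strength 2·8 + 4·11 = 60.

60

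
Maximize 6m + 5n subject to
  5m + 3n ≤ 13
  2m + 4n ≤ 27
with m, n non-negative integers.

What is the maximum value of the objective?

The continuous relaxation peaks at (0, 4.33) with value 21.67; rounding to a feasible lattice point costs some objective.
(m,n)=(0,4): 5·0+3·4=12≤13, 2·0+4·4=16≤27, objective 20.
(m,n)=(0,3): 5·0+3·3=9≤13, 2·0+4·3=12≤27, objective 15.
Maximum is 20 at (m,n)=(0,4).

20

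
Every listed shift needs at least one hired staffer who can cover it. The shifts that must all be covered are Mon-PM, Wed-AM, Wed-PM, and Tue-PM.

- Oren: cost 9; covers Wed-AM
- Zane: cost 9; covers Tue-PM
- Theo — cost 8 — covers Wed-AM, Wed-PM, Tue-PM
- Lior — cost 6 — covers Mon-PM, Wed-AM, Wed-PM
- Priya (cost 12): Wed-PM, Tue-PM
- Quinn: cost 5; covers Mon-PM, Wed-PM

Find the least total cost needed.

13

This is an integer covering problem.
The greedy cost-per-new-shift heuristic would pick Lior and Theo for 14, but a cheaper cover exists.
Choose Theo and Quinn: together they cover Mon-PM, Wed-AM, Wed-PM, Tue-PM — every shift.
Total cost: 8 + 5 = 13.
No cover costs less than 13.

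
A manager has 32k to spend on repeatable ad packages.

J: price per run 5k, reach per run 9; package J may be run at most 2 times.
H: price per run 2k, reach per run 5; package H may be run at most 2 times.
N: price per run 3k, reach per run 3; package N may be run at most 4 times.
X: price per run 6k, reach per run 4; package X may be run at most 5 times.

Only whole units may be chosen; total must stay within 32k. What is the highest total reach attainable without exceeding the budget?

Take 2×J, 2×H, 4×N, and 1×X: price 32 ≤ 32, reach 2·9 + 2·5 + 4·3 + 1·4 = 44.
H has the best ratio (5/2) and is taken to its limit of 2; remaining capacity is filled optimally with the others.

44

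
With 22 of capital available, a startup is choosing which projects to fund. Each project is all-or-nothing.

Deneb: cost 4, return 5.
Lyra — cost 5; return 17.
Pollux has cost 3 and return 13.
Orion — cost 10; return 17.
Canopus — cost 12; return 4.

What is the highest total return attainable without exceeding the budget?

Deneb + Lyra + Pollux + Orion: cost 4 + 5 + 3 + 10 = 22 ≤ 22, return 5 + 17 + 13 + 17 = 52.
Lyra + Pollux + Orion: cost 5 + 3 + 10 = 18 ≤ 22, return 17 + 13 + 17 = 47.
Deneb + Lyra + Orion: cost 4 + 5 + 10 = 19 ≤ 22, return 5 + 17 + 17 = 39.
Best is Deneb, Lyra, Pollux, and Orion with total return 52.

52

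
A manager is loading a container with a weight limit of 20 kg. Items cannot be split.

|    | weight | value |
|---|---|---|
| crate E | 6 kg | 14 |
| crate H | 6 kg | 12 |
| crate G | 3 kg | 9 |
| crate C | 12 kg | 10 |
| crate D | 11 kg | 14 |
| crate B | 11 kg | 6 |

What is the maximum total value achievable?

crate E + crate H + crate G: weight 6 + 6 + 3 = 15 ≤ 20, value 14 + 12 + 9 = 35.
crate E + crate G + crate D: weight 6 + 3 + 11 = 20 ≤ 20, value 14 + 9 + 14 = 37.
Best is crate E, crate G, and crate D with total value 37.

37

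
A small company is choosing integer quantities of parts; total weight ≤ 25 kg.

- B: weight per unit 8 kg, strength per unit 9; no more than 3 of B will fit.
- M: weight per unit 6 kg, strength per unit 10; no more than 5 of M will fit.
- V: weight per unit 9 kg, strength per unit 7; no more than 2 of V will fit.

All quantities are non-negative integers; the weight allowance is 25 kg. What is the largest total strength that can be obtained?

M has the best ratio (10/6); taking only M gives at most 4×10 = 40 (stopped by the weight limit).
Optimal: 4×M: weight 24 ≤ 25, strength 4·10 = 40.

40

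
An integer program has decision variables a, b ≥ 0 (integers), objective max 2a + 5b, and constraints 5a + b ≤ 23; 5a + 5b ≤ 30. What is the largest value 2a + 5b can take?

30

(a,b)=(0,6): 5·0+1·6=6≤23, 5·0+5·6=30≤30, objective 30.
(a,b)=(1,5): 5·1+1·5=10≤23, 5·1+5·5=30≤30, objective 27.
(a,b)=(0,5): 5·0+1·5=5≤23, 5·0+5·5=25≤30, objective 25.
Maximum is 30 at (a,b)=(0,6).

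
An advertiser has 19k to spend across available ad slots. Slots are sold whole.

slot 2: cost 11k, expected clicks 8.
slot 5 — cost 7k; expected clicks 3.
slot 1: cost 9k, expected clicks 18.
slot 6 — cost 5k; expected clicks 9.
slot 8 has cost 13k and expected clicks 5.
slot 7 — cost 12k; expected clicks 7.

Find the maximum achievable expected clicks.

27

This is an integer program with binary decision variables.
slot 1: cost 9 ≤ 19, expected clicks 18.
slot 5 + slot 1: cost 7 + 9 = 16 ≤ 19, expected clicks 3 + 18 = 21.
slot 1 + slot 6: cost 9 + 5 = 14 ≤ 19, expected clicks 18 + 9 = 27.
Best is slot 1 and slot 6 with total expected clicks 27.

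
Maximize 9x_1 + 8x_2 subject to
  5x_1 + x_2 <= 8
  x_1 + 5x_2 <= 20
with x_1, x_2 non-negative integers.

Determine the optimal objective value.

33

The continuous relaxation peaks at (0.833, 3.83) with value 38.17; rounding to a feasible lattice point costs some objective.
(x_1,x_2)=(1,3): 5·1+1·3=8≤8, 1·1+5·3=16≤20, objective 33.
(x_1,x_2)=(0,4): 5·0+1·4=4≤8, 1·0+5·4=20≤20, objective 32.
(x_1,x_2)=(1,2): 5·1+1·2=7≤8, 1·1+5·2=11≤20, objective 25.
(x_1,x_2)=(0,3): 5·0+1·3=3≤8, 1·0+5·3=15≤20, objective 24.
The best lattice point is (1,3), giving 33.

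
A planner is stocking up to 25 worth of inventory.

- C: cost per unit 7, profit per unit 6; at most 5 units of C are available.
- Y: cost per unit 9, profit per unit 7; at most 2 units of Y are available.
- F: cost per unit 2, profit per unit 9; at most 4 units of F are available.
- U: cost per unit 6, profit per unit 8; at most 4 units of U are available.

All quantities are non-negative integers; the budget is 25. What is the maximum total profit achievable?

52

Take 4×F and 2×U: cost 20 ≤ 25, profit 4·9 + 2·8 = 52.
F has the best ratio (9/2) and is taken to its limit of 4; remaining capacity is filled optimally with the others.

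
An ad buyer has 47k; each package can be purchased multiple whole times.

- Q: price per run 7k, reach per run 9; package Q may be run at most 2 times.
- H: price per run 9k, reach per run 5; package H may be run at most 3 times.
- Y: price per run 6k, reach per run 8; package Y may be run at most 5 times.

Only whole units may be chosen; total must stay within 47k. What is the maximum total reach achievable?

58

Take 2×Q and 5×Y: price 44 ≤ 47, reach 2·9 + 5·8 = 58.
Y has the best ratio (8/6) and is taken to its limit of 5; remaining capacity is filled optimally with the others.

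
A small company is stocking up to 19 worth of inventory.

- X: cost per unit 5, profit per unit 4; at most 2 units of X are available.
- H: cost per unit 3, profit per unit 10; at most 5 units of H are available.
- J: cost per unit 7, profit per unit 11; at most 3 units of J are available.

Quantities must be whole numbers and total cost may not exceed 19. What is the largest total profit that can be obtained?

This is a bounded integer knapsack.
H has the best ratio (10/3); taking only H gives at most 5×10 = 50 (stopped by the supply cap of 5).
Mixing does better — 4×H and 1×J: cost 19 ≤ 19, profit 4·10 + 1·11 = 51.

51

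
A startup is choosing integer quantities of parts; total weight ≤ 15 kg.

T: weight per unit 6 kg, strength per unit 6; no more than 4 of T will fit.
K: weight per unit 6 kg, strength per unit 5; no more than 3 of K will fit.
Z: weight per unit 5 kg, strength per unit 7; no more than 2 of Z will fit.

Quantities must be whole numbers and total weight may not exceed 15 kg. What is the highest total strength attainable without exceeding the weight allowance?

This is a bounded integer knapsack.
Take 2×Z: weight 10 ≤ 15, strength 2·7 = 14.
Z has the best ratio (7/5) and is taken to its limit of 2; remaining capacity is filled optimally with the others.

14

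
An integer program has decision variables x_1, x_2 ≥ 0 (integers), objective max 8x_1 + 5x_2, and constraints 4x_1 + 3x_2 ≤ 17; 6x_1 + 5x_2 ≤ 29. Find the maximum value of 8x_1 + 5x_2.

32

Relaxing integrality, the LP optimum is 34.00 at (x_1,x_2) = (4.25, 0), which is not an integer point.
(x_1,x_2)=(4,0): 4·4+3·0=16≤17, 6·4+5·0=24≤29, objective 32.
(x_1,x_2)=(3,1): 4·3+3·1=15≤17, 6·3+5·1=23≤29, objective 29.
The best lattice point is (4,0), giving 32.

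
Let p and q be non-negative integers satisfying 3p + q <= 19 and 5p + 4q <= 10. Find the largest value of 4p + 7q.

14

(p,q)=(0,2): 3·0+1·2=2≤19, 5·0+4·2=8≤10, objective 14.
(p,q)=(1,1): 3·1+1·1=4≤19, 5·1+4·1=9≤10, objective 11.
(p,q)=(0,1): 3·0+1·1=1≤19, 5·0+4·1=4≤10, objective 7.
No feasible integer point exceeds 14.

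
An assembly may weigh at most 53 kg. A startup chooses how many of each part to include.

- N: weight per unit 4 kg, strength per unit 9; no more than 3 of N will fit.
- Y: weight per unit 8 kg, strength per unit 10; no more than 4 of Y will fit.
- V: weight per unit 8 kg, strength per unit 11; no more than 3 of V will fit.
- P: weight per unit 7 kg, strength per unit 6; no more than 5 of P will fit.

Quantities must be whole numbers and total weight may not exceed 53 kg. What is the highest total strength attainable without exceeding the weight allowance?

3×N, 2×Y, and 3×V: weight 52 ≤ 53, strength 3·9 + 2·10 + 3·11 = 80.
3×N, 3×Y, and 2×V: weight 52 ≤ 53, strength 3·9 + 3·10 + 2·11 = 79.
Best is 80.

80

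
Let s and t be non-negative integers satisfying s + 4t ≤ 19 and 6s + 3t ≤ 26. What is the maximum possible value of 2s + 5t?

(s,t)=(2,4) is feasible, giving 24.
(s,t)=(1,4) is feasible, giving 22.
(s,t)=(2,3) is feasible, giving 19.
The best lattice point is (2,4), giving 24.

24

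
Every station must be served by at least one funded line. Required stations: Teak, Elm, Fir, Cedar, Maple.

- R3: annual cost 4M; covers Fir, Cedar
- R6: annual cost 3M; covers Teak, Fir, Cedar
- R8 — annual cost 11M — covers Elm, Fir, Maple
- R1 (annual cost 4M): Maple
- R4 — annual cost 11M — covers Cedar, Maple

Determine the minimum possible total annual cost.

14

The greedy cost-per-new-station heuristic would pick R6, R1, and R8 for 18, but a cheaper cover exists.
Choose R6 and R8: together they cover Teak, Elm, Fir, Cedar, Maple — every station.
Total annual cost: 3 + 11 = 14.
No cover costs less than 14.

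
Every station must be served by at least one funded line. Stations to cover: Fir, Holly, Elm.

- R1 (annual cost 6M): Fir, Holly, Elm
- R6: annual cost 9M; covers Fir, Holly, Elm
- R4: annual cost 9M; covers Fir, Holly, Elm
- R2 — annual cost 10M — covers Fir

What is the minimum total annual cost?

R1 alone covers Fir, Holly, Elm — every station.
Total annual cost: 6.
No cover costs less than 6.

6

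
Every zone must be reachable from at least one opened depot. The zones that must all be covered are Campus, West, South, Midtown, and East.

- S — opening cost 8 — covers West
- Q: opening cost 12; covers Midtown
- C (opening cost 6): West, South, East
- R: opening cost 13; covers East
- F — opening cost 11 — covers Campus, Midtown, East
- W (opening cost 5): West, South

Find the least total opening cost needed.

16

This is an integer covering problem.
The greedy cost-per-new-zone heuristic would pick C and F for 17, but a cheaper cover exists.
Choose F and W: together they cover Campus, West, South, Midtown, East — every zone.
Total opening cost: 11 + 5 = 16.
No cover costs less than 16.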